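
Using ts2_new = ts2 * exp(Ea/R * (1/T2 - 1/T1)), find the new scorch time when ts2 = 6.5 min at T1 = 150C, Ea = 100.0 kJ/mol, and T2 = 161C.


Convert temperatures: T1 = 150 + 273.15 = 423.15 K, T2 = 161 + 273.15 = 434.15 K
ts2_new = 6.5 * exp(100000 / 8.314 * (1/434.15 - 1/423.15))
1/T2 - 1/T1 = -5.9877e-05
ts2_new = 3.16 min

3.16 min


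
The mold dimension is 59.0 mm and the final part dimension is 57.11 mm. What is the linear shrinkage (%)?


Shrinkage = (mold - part) / mold * 100
= (59.0 - 57.11) / 59.0 * 100
= 1.89 / 59.0 * 100
= 3.2%

3.2%


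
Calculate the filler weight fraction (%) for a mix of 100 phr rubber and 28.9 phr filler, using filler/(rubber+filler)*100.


Filler % = filler / (rubber + filler) * 100
= 28.9 / (100 + 28.9) * 100
= 28.9 / 128.9 * 100
= 22.42%

22.42%


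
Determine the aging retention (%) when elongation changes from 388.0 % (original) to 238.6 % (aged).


Retention = aged / original * 100
= 238.6 / 388.0 * 100
= 61.5%

61.5%


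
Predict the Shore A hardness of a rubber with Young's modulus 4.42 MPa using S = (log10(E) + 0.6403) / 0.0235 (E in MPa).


log10(E) = 0.0235*S - 0.6403  =>  S = (log10(E) + 0.6403) / 0.0235
log10(4.42) = 0.645422
S = (0.645422 + 0.6403) / 0.0235 = 1.285722 / 0.0235
S = 54.7

Shore A = 54.7


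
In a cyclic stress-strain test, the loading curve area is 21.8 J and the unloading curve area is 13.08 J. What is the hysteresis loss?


Hysteresis loss = loading - unloading
= 21.8 - 13.08
= 8.72 J

8.72 J


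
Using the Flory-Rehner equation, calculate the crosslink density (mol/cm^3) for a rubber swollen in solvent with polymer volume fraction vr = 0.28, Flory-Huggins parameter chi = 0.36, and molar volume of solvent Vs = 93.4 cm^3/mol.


ln(1 - vr) = ln(1 - 0.28) = -0.3285
Numerator = -((-0.3285) + 0.28 + 0.36 * 0.28^2) = 0.0203
Denominator = 93.4 * (0.28^(1/3) - 0.28/2) = 48.0275
nu = 0.0203 / 48.0275 = 4.2226e-04 mol/cm^3

4.2226e-04 mol/cm^3


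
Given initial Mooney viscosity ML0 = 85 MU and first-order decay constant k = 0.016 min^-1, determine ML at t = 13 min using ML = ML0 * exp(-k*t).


ML = ML0 * exp(-k * t)
ML = 85 * exp(-0.016 * 13)
ML = 85 * 0.8122
ML = 69.04 MU

69.04 MU


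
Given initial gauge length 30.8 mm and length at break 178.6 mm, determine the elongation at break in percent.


Elongation = (Lf - L0) / L0 * 100
= (178.6 - 30.8) / 30.8 * 100
= 147.8 / 30.8 * 100
= 479.9%

479.9%


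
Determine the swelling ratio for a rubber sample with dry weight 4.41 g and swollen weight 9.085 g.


Q = W_swollen / W_dry
Q = 9.085 / 4.41
Q = 2.06

Q = 2.06


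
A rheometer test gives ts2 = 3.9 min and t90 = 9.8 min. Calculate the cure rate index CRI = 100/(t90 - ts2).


CRI = 100 / (t90 - ts2)
= 100 / (9.8 - 3.9)
= 100 / 5.9
= 16.95 min^-1

16.95 min^-1


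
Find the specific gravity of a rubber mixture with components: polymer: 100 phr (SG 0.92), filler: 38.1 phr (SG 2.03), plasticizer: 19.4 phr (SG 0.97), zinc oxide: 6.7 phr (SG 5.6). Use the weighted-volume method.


Sum of weights = 164.2
Volume contributions:
  polymer: 100/0.92 = 108.6957
  filler: 38.1/2.03 = 18.7685
  plasticizer: 19.4/0.97 = 20.0000
  zinc oxide: 6.7/5.6 = 1.1964
Sum of volumes = 148.6606
SG = 164.2 / 148.6606 = 1.105

SG = 1.105


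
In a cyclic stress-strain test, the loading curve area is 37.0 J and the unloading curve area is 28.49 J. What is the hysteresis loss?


Hysteresis loss = loading - unloading
= 37.0 - 28.49
= 8.51 J

8.51 J


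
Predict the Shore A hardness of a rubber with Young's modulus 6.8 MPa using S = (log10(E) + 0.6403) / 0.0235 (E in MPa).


log10(E) = 0.0235*S - 0.6403  =>  S = (log10(E) + 0.6403) / 0.0235
log10(6.8) = 0.832509
S = (0.832509 + 0.6403) / 0.0235 = 1.472809 / 0.0235
S = 62.7

Shore A = 62.7


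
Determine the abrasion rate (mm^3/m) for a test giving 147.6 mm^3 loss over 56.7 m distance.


Rate = volume_loss / distance
= 147.6 / 56.7
= 2.603 mm^3/m

2.603 mm^3/m


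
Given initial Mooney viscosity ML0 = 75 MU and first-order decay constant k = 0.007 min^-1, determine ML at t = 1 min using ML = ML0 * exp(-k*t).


ML = ML0 * exp(-k * t)
ML = 75 * exp(-0.007 * 1)
ML = 75 * 0.9930
ML = 74.48 MU

74.48 MU


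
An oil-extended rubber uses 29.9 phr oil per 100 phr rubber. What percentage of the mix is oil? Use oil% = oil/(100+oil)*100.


Oil % = oil / (100 + oil) * 100
= 29.9 / (100 + 29.9) * 100
= 29.9 / 129.9 * 100
= 23.02%

23.02%


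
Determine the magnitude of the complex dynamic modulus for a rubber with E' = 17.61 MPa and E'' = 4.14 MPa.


|E*| = sqrt(E'^2 + E''^2)
= sqrt(17.61^2 + 4.14^2)
= sqrt(310.1121 + 17.1396)
= 18.09 MPa

18.09 MPa


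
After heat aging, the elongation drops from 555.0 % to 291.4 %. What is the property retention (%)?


Retention = aged / original * 100
= 291.4 / 555.0 * 100
= 52.5%

52.5%


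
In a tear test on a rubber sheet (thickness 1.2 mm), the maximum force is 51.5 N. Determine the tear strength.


Tear strength = force / thickness
= 51.5 / 1.2
= 42.92 N/mm

42.92 N/mm


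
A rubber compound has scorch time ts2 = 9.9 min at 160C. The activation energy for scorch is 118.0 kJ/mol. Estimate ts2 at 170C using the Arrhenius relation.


Convert temperatures: T1 = 160 + 273.15 = 433.15 K, T2 = 170 + 273.15 = 443.15 K
ts2_new = 9.9 * exp(118000 / 8.314 * (1/443.15 - 1/433.15))
1/T2 - 1/T1 = -5.2097e-05
ts2_new = 4.73 min

4.73 min


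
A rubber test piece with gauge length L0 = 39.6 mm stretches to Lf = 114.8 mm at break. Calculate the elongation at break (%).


Elongation = (Lf - L0) / L0 * 100
= (114.8 - 39.6) / 39.6 * 100
= 75.2 / 39.6 * 100
= 189.9%

189.9%


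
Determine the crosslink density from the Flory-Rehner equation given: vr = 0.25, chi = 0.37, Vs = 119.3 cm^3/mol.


ln(1 - vr) = ln(1 - 0.25) = -0.2877
Numerator = -((-0.2877) + 0.25 + 0.37 * 0.25^2) = 0.0146
Denominator = 119.3 * (0.25^(1/3) - 0.25/2) = 60.2418
nu = 0.0146 / 60.2418 = 2.4164e-04 mol/cm^3

2.4164e-04 mol/cm^3


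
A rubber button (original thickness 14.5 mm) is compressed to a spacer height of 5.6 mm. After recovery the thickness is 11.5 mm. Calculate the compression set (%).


CS = (t0 - recovered) / (t0 - ts) * 100
= (14.5 - 11.5) / (14.5 - 5.6) * 100
= 3.0 / 8.9 * 100
= 33.7%

33.7%


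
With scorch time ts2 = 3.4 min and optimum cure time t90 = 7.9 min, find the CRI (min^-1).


CRI = 100 / (t90 - ts2)
= 100 / (7.9 - 3.4)
= 100 / 4.5
= 22.22 min^-1

22.22 min^-1


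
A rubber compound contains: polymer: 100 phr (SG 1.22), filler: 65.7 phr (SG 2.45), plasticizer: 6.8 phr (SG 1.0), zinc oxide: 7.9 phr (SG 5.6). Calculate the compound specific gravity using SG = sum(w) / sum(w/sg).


Sum of weights = 180.4
Volume contributions:
  polymer: 100/1.22 = 81.9672
  filler: 65.7/2.45 = 26.8163
  plasticizer: 6.8/1.0 = 6.8000
  zinc oxide: 7.9/5.6 = 1.4107
Sum of volumes = 116.9943
SG = 180.4 / 116.9943 = 1.542

SG = 1.542


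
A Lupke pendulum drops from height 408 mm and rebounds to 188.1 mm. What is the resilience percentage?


Resilience = h_rebound / h_drop * 100
= 188.1 / 408 * 100
= 46.1%

46.1%


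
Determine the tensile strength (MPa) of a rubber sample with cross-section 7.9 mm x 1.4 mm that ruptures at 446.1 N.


Area = width * thickness = 7.9 * 1.4 = 11.06 mm^2
TS = force / area = 446.1 / 11.06 = 40.33 MPa

40.33 MPa


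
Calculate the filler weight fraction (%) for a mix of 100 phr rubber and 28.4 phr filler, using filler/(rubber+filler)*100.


Filler % = filler / (rubber + filler) * 100
= 28.4 / (100 + 28.4) * 100
= 28.4 / 128.4 * 100
= 22.12%

22.12%


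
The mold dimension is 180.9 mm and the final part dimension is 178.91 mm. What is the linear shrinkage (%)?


Shrinkage = (mold - part) / mold * 100
= (180.9 - 178.91) / 180.9 * 100
= 1.99 / 180.9 * 100
= 1.1%

1.1%


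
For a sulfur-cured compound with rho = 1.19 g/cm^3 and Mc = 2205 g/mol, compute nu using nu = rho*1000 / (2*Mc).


nu = rho * 1000 / (2 * Mc)
nu = 1.19 * 1000 / (2 * 2205)
nu = 1190.0 / 4410
nu = 0.2698 mol/L

0.2698 mol/L


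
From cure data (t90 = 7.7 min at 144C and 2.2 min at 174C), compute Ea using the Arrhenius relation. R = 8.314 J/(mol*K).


T1 = 417.15 K, T2 = 447.15 K
1/T1 - 1/T2 = 1.6083e-04
ln(t1/t2) = ln(7.7/2.2) = 1.2528
Ea = 8.314 * 1.2528 / 1.6083e-04 = 64759.4506 J/mol
Ea = 64.76 kJ/mol

64.76 kJ/mol


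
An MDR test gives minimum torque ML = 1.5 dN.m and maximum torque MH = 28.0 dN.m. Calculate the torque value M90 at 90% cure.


M90 = ML + 0.9 * (MH - ML)
M90 = 1.5 + 0.9 * (28.0 - 1.5)
M90 = 1.5 + 0.9 * 26.5
M90 = 25.35 dN.m

25.35 dN.m


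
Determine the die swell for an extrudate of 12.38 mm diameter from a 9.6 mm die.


Die swell ratio = D_extrudate / D_die
= 12.38 / 9.6
= 1.29

Die swell = 1.29


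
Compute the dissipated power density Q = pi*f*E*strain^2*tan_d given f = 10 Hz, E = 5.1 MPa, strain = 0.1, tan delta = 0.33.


Q = pi * f * E * strain^2 * tan_d
= pi * 10 * 5.1 * 0.1^2 * 0.33
= pi * 10 * 5.1 * 0.0100 * 0.33
= 0.5287

Q = 0.5287


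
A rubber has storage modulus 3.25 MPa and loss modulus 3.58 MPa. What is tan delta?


tan delta = E'' / E'
= 3.58 / 3.25
= 1.1015

tan delta = 1.1015


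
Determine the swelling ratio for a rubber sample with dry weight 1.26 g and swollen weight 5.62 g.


Q = W_swollen / W_dry
Q = 5.62 / 1.26
Q = 4.46

Q = 4.46


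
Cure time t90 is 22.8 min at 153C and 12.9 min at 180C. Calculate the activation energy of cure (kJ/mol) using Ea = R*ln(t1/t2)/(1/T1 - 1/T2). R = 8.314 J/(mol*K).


T1 = 426.15 K, T2 = 453.15 K
1/T1 - 1/T2 = 1.3982e-04
ln(t1/t2) = ln(22.8/12.9) = 0.5695
Ea = 8.314 * 0.5695 / 1.3982e-04 = 33866.4596 J/mol
Ea = 33.87 kJ/mol

33.87 kJ/mol


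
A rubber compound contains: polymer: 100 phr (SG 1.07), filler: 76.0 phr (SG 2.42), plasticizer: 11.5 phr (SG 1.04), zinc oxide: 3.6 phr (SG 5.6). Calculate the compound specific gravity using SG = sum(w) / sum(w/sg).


Sum of weights = 191.1
Volume contributions:
  polymer: 100/1.07 = 93.4579
  filler: 76.0/2.42 = 31.4050
  plasticizer: 11.5/1.04 = 11.0577
  zinc oxide: 3.6/5.6 = 0.6429
Sum of volumes = 136.5635
SG = 191.1 / 136.5635 = 1.399

SG = 1.399


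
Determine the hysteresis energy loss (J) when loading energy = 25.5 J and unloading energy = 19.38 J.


Hysteresis loss = loading - unloading
= 25.5 - 19.38
= 6.12 J

6.12 J


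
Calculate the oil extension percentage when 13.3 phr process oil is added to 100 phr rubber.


Oil % = oil / (100 + oil) * 100
= 13.3 / (100 + 13.3) * 100
= 13.3 / 113.3 * 100
= 11.74%

11.74%


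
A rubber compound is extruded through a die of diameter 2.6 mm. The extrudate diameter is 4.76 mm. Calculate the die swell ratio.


Die swell ratio = D_extrudate / D_die
= 4.76 / 2.6
= 1.831

Die swell = 1.831


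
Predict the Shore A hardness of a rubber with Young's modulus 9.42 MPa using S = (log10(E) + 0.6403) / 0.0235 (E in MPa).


log10(E) = 0.0235*S - 0.6403  =>  S = (log10(E) + 0.6403) / 0.0235
log10(9.42) = 0.974051
S = (0.974051 + 0.6403) / 0.0235 = 1.614351 / 0.0235
S = 68.7

Shore A = 68.7


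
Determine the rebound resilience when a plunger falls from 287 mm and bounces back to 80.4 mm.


Resilience = h_rebound / h_drop * 100
= 80.4 / 287 * 100
= 28.0%

28.0%


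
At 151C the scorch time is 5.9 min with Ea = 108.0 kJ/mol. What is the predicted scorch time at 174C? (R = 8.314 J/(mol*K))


Convert temperatures: T1 = 151 + 273.15 = 424.15 K, T2 = 174 + 273.15 = 447.15 K
ts2_new = 5.9 * exp(108000 / 8.314 * (1/447.15 - 1/424.15))
1/T2 - 1/T1 = -1.2127e-04
ts2_new = 1.22 min

1.22 min


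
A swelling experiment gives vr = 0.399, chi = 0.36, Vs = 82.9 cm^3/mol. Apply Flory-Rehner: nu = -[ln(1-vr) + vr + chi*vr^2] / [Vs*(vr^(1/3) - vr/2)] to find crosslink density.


ln(1 - vr) = ln(1 - 0.399) = -0.5092
Numerator = -((-0.5092) + 0.399 + 0.36 * 0.399^2) = 0.0528
Denominator = 82.9 * (0.399^(1/3) - 0.399/2) = 44.4917
nu = 0.0528 / 44.4917 = 0.0012 mol/cm^3

0.0012 mol/cm^3


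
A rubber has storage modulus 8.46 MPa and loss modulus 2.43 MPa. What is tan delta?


tan delta = E'' / E'
= 2.43 / 8.46
= 0.2872

tan delta = 0.2872


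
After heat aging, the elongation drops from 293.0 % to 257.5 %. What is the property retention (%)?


Retention = aged / original * 100
= 257.5 / 293.0 * 100
= 87.9%

87.9%


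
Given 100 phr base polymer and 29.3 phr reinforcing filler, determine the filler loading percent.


Filler % = filler / (rubber + filler) * 100
= 29.3 / (100 + 29.3) * 100
= 29.3 / 129.3 * 100
= 22.66%

22.66%


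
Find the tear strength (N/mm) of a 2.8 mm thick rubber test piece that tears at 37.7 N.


Tear strength = force / thickness
= 37.7 / 2.8
= 13.46 N/mm

13.46 N/mm


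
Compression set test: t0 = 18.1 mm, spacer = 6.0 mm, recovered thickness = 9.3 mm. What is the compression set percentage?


CS = (t0 - recovered) / (t0 - ts) * 100
= (18.1 - 9.3) / (18.1 - 6.0) * 100
= 8.8 / 12.1 * 100
= 72.7%

72.7%


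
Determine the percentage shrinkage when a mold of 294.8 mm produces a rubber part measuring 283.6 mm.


Shrinkage = (mold - part) / mold * 100
= (294.8 - 283.6) / 294.8 * 100
= 11.2 / 294.8 * 100
= 3.8%

3.8%


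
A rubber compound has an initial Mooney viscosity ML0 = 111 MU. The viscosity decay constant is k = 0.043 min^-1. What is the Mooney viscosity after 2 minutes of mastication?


ML = ML0 * exp(-k * t)
ML = 111 * exp(-0.043 * 2)
ML = 111 * 0.9176
ML = 101.85 MU

101.85 MU


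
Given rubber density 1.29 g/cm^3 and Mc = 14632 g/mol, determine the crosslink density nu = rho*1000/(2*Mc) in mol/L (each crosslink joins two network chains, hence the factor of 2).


nu = rho * 1000 / (2 * Mc)
nu = 1.29 * 1000 / (2 * 14632)
nu = 1290.0 / 29264
nu = 0.0441 mol/L

0.0441 mol/L


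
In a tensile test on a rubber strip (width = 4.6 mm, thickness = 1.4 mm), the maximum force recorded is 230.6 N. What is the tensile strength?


Area = width * thickness = 4.6 * 1.4 = 6.44 mm^2
TS = force / area = 230.6 / 6.44 = 35.81 MPa

35.81 MPa


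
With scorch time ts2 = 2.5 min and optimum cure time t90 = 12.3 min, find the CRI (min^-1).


CRI = 100 / (t90 - ts2)
= 100 / (12.3 - 2.5)
= 100 / 9.8
= 10.2 min^-1

10.2 min^-1


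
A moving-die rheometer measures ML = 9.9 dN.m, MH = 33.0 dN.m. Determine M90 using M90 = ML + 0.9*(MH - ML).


M90 = ML + 0.9 * (MH - ML)
M90 = 9.9 + 0.9 * (33.0 - 9.9)
M90 = 9.9 + 0.9 * 23.1
M90 = 30.69 dN.m

30.69 dN.m


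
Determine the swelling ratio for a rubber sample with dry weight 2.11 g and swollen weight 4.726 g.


Q = W_swollen / W_dry
Q = 4.726 / 2.11
Q = 2.24

Q = 2.24


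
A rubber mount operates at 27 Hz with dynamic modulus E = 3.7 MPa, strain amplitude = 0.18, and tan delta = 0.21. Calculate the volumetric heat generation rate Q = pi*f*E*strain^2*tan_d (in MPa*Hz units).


Q = pi * f * E * strain^2 * tan_d
= pi * 27 * 3.7 * 0.18^2 * 0.21
= pi * 27 * 3.7 * 0.0324 * 0.21
= 2.1354

Q = 2.1354


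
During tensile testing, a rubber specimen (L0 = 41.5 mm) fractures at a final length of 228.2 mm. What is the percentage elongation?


Elongation = (Lf - L0) / L0 * 100
= (228.2 - 41.5) / 41.5 * 100
= 186.7 / 41.5 * 100
= 449.9%

449.9%


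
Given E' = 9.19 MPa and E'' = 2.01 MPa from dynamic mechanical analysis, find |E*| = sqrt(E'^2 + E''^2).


|E*| = sqrt(E'^2 + E''^2)
= sqrt(9.19^2 + 2.01^2)
= sqrt(84.4561 + 4.0401)
= 9.407 MPa

9.407 MPa


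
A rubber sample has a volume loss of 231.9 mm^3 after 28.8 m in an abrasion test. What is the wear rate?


Rate = volume_loss / distance
= 231.9 / 28.8
= 8.052 mm^3/m

8.052 mm^3/m


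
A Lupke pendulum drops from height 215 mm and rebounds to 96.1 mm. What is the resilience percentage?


Resilience = h_rebound / h_drop * 100
= 96.1 / 215 * 100
= 44.7%

44.7%


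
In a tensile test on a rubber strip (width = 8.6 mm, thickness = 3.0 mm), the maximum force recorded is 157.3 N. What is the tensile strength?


Area = width * thickness = 8.6 * 3.0 = 25.8 mm^2
TS = force / area = 157.3 / 25.8 = 6.1 MPa

6.1 MPa


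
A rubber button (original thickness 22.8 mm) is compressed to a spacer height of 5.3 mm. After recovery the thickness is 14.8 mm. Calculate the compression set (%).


CS = (t0 - recovered) / (t0 - ts) * 100
= (22.8 - 14.8) / (22.8 - 5.3) * 100
= 8.0 / 17.5 * 100
= 45.7%

45.7%


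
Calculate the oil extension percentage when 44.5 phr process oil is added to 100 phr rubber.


Oil % = oil / (100 + oil) * 100
= 44.5 / (100 + 44.5) * 100
= 44.5 / 144.5 * 100
= 30.8%

30.8%


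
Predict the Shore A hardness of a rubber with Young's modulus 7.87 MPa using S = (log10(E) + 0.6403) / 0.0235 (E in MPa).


log10(E) = 0.0235*S - 0.6403  =>  S = (log10(E) + 0.6403) / 0.0235
log10(7.87) = 0.895975
S = (0.895975 + 0.6403) / 0.0235 = 1.536275 / 0.0235
S = 65.4

Shore A = 65.4


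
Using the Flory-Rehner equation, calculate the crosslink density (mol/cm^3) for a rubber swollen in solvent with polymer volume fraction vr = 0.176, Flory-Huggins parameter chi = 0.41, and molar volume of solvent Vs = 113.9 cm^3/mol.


ln(1 - vr) = ln(1 - 0.176) = -0.1936
Numerator = -((-0.1936) + 0.176 + 0.41 * 0.176^2) = 0.0049
Denominator = 113.9 * (0.176^(1/3) - 0.176/2) = 53.8073
nu = 0.0049 / 53.8073 = 9.0779e-05 mol/cm^3

9.0779e-05 mol/cm^3


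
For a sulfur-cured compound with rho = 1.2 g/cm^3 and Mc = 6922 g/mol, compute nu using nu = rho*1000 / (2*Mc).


nu = rho * 1000 / (2 * Mc)
nu = 1.2 * 1000 / (2 * 6922)
nu = 1200.0 / 13844
nu = 0.0867 mol/L

0.0867 mol/L


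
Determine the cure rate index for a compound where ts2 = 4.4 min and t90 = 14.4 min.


CRI = 100 / (t90 - ts2)
= 100 / (14.4 - 4.4)
= 100 / 10.0
= 10.0 min^-1

10.0 min^-1


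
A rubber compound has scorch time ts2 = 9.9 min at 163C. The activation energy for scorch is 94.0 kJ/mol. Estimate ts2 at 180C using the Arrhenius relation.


Convert temperatures: T1 = 163 + 273.15 = 436.15 K, T2 = 180 + 273.15 = 453.15 K
ts2_new = 9.9 * exp(94000 / 8.314 * (1/453.15 - 1/436.15))
1/T2 - 1/T1 = -8.6014e-05
ts2_new = 3.74 min

3.74 min


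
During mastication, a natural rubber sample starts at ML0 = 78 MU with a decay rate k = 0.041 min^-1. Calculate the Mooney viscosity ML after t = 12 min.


ML = ML0 * exp(-k * t)
ML = 78 * exp(-0.041 * 12)
ML = 78 * 0.6114
ML = 47.69 MU

47.69 MU


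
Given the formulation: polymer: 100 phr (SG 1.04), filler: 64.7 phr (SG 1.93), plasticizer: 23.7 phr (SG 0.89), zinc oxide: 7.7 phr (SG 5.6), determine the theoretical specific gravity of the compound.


Sum of weights = 196.1
Volume contributions:
  polymer: 100/1.04 = 96.1538
  filler: 64.7/1.93 = 33.5233
  plasticizer: 23.7/0.89 = 26.6292
  zinc oxide: 7.7/5.6 = 1.3750
Sum of volumes = 157.6814
SG = 196.1 / 157.6814 = 1.244

SG = 1.244


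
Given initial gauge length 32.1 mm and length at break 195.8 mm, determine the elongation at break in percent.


Elongation = (Lf - L0) / L0 * 100
= (195.8 - 32.1) / 32.1 * 100
= 163.7 / 32.1 * 100
= 510.0%

510.0%


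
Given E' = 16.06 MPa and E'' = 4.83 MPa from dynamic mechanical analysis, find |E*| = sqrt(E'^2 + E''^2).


|E*| = sqrt(E'^2 + E''^2)
= sqrt(16.06^2 + 4.83^2)
= sqrt(257.9236 + 23.3289)
= 16.771 MPa

16.771 MPa


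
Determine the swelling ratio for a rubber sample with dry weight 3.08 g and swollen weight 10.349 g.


Q = W_swollen / W_dry
Q = 10.349 / 3.08
Q = 3.36

Q = 3.36


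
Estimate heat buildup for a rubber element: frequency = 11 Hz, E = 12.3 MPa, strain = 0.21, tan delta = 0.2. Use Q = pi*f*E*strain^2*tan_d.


Q = pi * f * E * strain^2 * tan_d
= pi * 11 * 12.3 * 0.21^2 * 0.2
= pi * 11 * 12.3 * 0.0441 * 0.2
= 3.7490

Q = 3.7490


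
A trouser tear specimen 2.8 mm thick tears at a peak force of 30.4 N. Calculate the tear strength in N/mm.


Tear strength = force / thickness
= 30.4 / 2.8
= 10.86 N/mm

10.86 N/mm


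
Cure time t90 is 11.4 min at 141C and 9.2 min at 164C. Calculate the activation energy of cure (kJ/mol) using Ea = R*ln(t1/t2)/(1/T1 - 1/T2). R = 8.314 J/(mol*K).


T1 = 414.15 K, T2 = 437.15 K
1/T1 - 1/T2 = 1.2704e-04
ln(t1/t2) = ln(11.4/9.2) = 0.2144
Ea = 8.314 * 0.2144 / 1.2704e-04 = 14031.8557 J/mol
Ea = 14.03 kJ/mol

14.03 kJ/mol


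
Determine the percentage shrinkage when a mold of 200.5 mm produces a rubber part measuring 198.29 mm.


Shrinkage = (mold - part) / mold * 100
= (200.5 - 198.29) / 200.5 * 100
= 2.21 / 200.5 * 100
= 1.1%

1.1%


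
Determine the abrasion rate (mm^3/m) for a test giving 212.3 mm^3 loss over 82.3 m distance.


Rate = volume_loss / distance
= 212.3 / 82.3
= 2.58 mm^3/m

2.58 mm^3/m


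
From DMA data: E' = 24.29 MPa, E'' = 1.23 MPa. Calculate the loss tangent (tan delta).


tan delta = E'' / E'
= 1.23 / 24.29
= 0.0506

tan delta = 0.0506


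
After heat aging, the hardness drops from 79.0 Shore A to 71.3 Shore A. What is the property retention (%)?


Retention = aged / original * 100
= 71.3 / 79.0 * 100
= 90.3%

90.3%


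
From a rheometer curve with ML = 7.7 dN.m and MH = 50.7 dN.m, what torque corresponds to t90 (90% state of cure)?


M90 = ML + 0.9 * (MH - ML)
M90 = 7.7 + 0.9 * (50.7 - 7.7)
M90 = 7.7 + 0.9 * 43.0
M90 = 46.4 dN.m

46.4 dN.m


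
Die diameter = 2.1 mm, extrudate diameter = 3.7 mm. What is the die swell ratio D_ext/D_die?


Die swell ratio = D_extrudate / D_die
= 3.7 / 2.1
= 1.762

Die swell = 1.762


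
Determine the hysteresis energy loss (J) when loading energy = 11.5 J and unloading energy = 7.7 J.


Hysteresis loss = loading - unloading
= 11.5 - 7.7
= 3.8 J

3.8 J


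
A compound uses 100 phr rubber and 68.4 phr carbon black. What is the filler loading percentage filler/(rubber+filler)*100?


Filler % = filler / (rubber + filler) * 100
= 68.4 / (100 + 68.4) * 100
= 68.4 / 168.4 * 100
= 40.62%

40.62%


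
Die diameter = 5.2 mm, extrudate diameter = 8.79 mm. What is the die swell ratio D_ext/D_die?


Die swell ratio = D_extrudate / D_die
= 8.79 / 5.2
= 1.69

Die swell = 1.69


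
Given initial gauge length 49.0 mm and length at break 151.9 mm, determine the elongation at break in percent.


Elongation = (Lf - L0) / L0 * 100
= (151.9 - 49.0) / 49.0 * 100
= 102.9 / 49.0 * 100
= 210.0%

210.0%


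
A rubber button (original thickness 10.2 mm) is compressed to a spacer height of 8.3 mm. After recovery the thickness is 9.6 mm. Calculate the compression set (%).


CS = (t0 - recovered) / (t0 - ts) * 100
= (10.2 - 9.6) / (10.2 - 8.3) * 100
= 0.6 / 1.9 * 100
= 31.6%

31.6%


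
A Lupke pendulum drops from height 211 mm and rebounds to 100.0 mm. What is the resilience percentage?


Resilience = h_rebound / h_drop * 100
= 100.0 / 211 * 100
= 47.4%

47.4%


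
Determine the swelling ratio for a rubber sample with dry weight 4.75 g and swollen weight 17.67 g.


Q = W_swollen / W_dry
Q = 17.67 / 4.75
Q = 3.72

Q = 3.72


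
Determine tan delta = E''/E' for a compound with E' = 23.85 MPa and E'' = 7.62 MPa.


tan delta = E'' / E'
= 7.62 / 23.85
= 0.3195

tan delta = 0.3195


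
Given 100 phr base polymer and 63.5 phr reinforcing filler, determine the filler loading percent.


Filler % = filler / (rubber + filler) * 100
= 63.5 / (100 + 63.5) * 100
= 63.5 / 163.5 * 100
= 38.84%

38.84%


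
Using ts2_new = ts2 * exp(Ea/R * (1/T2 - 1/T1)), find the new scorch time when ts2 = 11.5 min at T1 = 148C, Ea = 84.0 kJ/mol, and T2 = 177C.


Convert temperatures: T1 = 148 + 273.15 = 421.15 K, T2 = 177 + 273.15 = 450.15 K
ts2_new = 11.5 * exp(84000 / 8.314 * (1/450.15 - 1/421.15))
1/T2 - 1/T1 = -1.5297e-04
ts2_new = 2.45 min

2.45 min


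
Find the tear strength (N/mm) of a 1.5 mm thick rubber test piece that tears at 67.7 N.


Tear strength = force / thickness
= 67.7 / 1.5
= 45.13 N/mm

45.13 N/mm


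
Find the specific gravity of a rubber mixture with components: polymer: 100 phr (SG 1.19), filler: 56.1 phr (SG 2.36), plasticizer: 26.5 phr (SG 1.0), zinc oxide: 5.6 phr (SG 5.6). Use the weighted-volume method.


Sum of weights = 188.2
Volume contributions:
  polymer: 100/1.19 = 84.0336
  filler: 56.1/2.36 = 23.7712
  plasticizer: 26.5/1.0 = 26.5000
  zinc oxide: 5.6/5.6 = 1.0000
Sum of volumes = 135.3048
SG = 188.2 / 135.3048 = 1.391

SG = 1.391


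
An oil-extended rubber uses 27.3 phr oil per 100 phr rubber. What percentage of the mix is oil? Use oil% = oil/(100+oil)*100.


Oil % = oil / (100 + oil) * 100
= 27.3 / (100 + 27.3) * 100
= 27.3 / 127.3 * 100
= 21.45%

21.45%


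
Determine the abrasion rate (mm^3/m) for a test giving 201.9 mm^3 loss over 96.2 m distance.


Rate = volume_loss / distance
= 201.9 / 96.2
= 2.099 mm^3/m

2.099 mm^3/m


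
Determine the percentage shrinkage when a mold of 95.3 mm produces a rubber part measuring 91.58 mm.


Shrinkage = (mold - part) / mold * 100
= (95.3 - 91.58) / 95.3 * 100
= 3.72 / 95.3 * 100
= 3.9%

3.9%


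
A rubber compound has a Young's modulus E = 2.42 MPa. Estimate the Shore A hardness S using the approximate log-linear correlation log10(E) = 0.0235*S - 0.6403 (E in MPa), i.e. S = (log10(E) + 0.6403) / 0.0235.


log10(E) = 0.0235*S - 0.6403  =>  S = (log10(E) + 0.6403) / 0.0235
log10(2.42) = 0.383815
S = (0.383815 + 0.6403) / 0.0235 = 1.024115 / 0.0235
S = 43.6

Shore A = 43.6


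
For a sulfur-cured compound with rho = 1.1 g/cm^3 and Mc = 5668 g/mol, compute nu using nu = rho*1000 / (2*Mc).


nu = rho * 1000 / (2 * Mc)
nu = 1.1 * 1000 / (2 * 5668)
nu = 1100.0 / 11336
nu = 0.0970 mol/L

0.0970 mol/L


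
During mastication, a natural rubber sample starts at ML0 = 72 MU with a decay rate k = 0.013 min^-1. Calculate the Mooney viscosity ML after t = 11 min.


ML = ML0 * exp(-k * t)
ML = 72 * exp(-0.013 * 11)
ML = 72 * 0.8668
ML = 62.41 MU

62.41 MU


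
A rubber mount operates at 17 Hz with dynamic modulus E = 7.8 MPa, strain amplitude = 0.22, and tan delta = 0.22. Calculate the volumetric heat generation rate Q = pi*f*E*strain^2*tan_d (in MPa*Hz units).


Q = pi * f * E * strain^2 * tan_d
= pi * 17 * 7.8 * 0.22^2 * 0.22
= pi * 17 * 7.8 * 0.0484 * 0.22
= 4.4357

Q = 4.4357


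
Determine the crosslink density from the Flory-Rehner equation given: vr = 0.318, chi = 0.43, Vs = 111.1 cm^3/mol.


ln(1 - vr) = ln(1 - 0.318) = -0.3827
Numerator = -((-0.3827) + 0.318 + 0.43 * 0.318^2) = 0.0212
Denominator = 111.1 * (0.318^(1/3) - 0.318/2) = 58.1678
nu = 0.0212 / 58.1678 = 3.6519e-04 mol/cm^3

3.6519e-04 mol/cm^3


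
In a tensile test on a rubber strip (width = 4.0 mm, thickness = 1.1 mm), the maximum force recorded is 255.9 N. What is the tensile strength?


Area = width * thickness = 4.0 * 1.1 = 4.4 mm^2
TS = force / area = 255.9 / 4.4 = 58.16 MPa

58.16 MPa


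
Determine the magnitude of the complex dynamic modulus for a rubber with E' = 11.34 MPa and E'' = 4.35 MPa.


|E*| = sqrt(E'^2 + E''^2)
= sqrt(11.34^2 + 4.35^2)
= sqrt(128.5956 + 18.9225)
= 12.146 MPa

12.146 MPa


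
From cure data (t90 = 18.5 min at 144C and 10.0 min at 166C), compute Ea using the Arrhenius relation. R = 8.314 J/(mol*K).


T1 = 417.15 K, T2 = 439.15 K
1/T1 - 1/T2 = 1.2009e-04
ln(t1/t2) = ln(18.5/10.0) = 0.6152
Ea = 8.314 * 0.6152 / 1.2009e-04 = 42589.1197 J/mol
Ea = 42.59 kJ/mol

42.59 kJ/mol


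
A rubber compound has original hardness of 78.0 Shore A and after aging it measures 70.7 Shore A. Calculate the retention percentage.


Retention = aged / original * 100
= 70.7 / 78.0 * 100
= 90.6%

90.6%


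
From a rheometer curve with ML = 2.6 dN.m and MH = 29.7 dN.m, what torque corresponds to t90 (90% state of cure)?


M90 = ML + 0.9 * (MH - ML)
M90 = 2.6 + 0.9 * (29.7 - 2.6)
M90 = 2.6 + 0.9 * 27.1
M90 = 26.99 dN.m

26.99 dN.m


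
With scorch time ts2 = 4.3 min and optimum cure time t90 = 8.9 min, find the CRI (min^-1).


CRI = 100 / (t90 - ts2)
= 100 / (8.9 - 4.3)
= 100 / 4.6
= 21.74 min^-1

21.74 min^-1


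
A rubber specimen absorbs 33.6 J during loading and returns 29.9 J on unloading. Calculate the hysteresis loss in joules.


Hysteresis loss = loading - unloading
= 33.6 - 29.9
= 3.7 J

3.7 J


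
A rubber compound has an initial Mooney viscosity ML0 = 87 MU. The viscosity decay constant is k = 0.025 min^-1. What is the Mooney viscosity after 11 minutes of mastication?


ML = ML0 * exp(-k * t)
ML = 87 * exp(-0.025 * 11)
ML = 87 * 0.7596
ML = 66.08 MU

66.08 MU


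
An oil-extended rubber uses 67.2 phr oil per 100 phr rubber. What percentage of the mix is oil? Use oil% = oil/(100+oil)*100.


Oil % = oil / (100 + oil) * 100
= 67.2 / (100 + 67.2) * 100
= 67.2 / 167.2 * 100
= 40.19%

40.19%


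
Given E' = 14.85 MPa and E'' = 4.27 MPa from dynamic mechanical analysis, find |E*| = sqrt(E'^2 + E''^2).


|E*| = sqrt(E'^2 + E''^2)
= sqrt(14.85^2 + 4.27^2)
= sqrt(220.5225 + 18.2329)
= 15.452 MPa

15.452 MPa


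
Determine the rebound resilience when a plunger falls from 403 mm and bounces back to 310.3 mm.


Resilience = h_rebound / h_drop * 100
= 310.3 / 403 * 100
= 77.0%

77.0%


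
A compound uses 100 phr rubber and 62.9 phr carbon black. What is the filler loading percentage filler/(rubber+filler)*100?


Filler % = filler / (rubber + filler) * 100
= 62.9 / (100 + 62.9) * 100
= 62.9 / 162.9 * 100
= 38.61%

38.61%


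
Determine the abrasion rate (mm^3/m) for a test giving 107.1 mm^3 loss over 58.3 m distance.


Rate = volume_loss / distance
= 107.1 / 58.3
= 1.837 mm^3/m

1.837 mm^3/m


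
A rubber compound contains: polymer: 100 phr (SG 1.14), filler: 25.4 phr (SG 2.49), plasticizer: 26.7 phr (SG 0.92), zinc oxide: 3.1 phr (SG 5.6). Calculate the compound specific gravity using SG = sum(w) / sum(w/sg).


Sum of weights = 155.2
Volume contributions:
  polymer: 100/1.14 = 87.7193
  filler: 25.4/2.49 = 10.2008
  plasticizer: 26.7/0.92 = 29.0217
  zinc oxide: 3.1/5.6 = 0.5536
Sum of volumes = 127.4954
SG = 155.2 / 127.4954 = 1.217

SG = 1.217


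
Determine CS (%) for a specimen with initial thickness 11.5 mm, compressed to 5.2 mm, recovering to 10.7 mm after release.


CS = (t0 - recovered) / (t0 - ts) * 100
= (11.5 - 10.7) / (11.5 - 5.2) * 100
= 0.8 / 6.3 * 100
= 12.7%

12.7%


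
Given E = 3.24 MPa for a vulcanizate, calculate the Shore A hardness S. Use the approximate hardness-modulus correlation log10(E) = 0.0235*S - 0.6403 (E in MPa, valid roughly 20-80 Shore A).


log10(E) = 0.0235*S - 0.6403  =>  S = (log10(E) + 0.6403) / 0.0235
log10(3.24) = 0.510545
S = (0.510545 + 0.6403) / 0.0235 = 1.150845 / 0.0235
S = 49.0

Shore A = 49.0


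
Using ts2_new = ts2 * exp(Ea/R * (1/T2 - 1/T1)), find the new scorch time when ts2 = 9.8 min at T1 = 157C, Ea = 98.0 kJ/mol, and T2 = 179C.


Convert temperatures: T1 = 157 + 273.15 = 430.15 K, T2 = 179 + 273.15 = 452.15 K
ts2_new = 9.8 * exp(98000 / 8.314 * (1/452.15 - 1/430.15))
1/T2 - 1/T1 = -1.1312e-04
ts2_new = 2.58 min

2.58 min


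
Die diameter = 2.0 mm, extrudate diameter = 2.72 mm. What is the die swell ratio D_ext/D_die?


Die swell ratio = D_extrudate / D_die
= 2.72 / 2.0
= 1.36

Die swell = 1.36


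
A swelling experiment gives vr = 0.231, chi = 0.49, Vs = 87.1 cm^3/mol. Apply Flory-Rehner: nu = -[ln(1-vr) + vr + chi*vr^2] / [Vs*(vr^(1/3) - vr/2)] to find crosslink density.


ln(1 - vr) = ln(1 - 0.231) = -0.2627
Numerator = -((-0.2627) + 0.231 + 0.49 * 0.231^2) = 0.0055
Denominator = 87.1 * (0.231^(1/3) - 0.231/2) = 43.3827
nu = 0.0055 / 43.3827 = 1.2718e-04 mol/cm^3

1.2718e-04 mol/cm^3


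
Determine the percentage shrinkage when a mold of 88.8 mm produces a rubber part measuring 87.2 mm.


Shrinkage = (mold - part) / mold * 100
= (88.8 - 87.2) / 88.8 * 100
= 1.6 / 88.8 * 100
= 1.8%

1.8%


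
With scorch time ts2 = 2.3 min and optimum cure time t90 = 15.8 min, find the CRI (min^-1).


CRI = 100 / (t90 - ts2)
= 100 / (15.8 - 2.3)
= 100 / 13.5
= 7.41 min^-1

7.41 min^-1


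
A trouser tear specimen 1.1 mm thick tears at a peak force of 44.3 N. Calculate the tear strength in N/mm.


Tear strength = force / thickness
= 44.3 / 1.1
= 40.27 N/mm

40.27 N/mm


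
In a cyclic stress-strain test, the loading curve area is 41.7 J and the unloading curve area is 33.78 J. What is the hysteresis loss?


Hysteresis loss = loading - unloading
= 41.7 - 33.78
= 7.92 J

7.92 J


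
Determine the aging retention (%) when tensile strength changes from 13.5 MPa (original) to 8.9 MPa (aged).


Retention = aged / original * 100
= 8.9 / 13.5 * 100
= 65.9%

65.9%


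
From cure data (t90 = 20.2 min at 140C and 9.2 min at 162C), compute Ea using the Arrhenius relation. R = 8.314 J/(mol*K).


T1 = 413.15 K, T2 = 435.15 K
1/T1 - 1/T2 = 1.2237e-04
ln(t1/t2) = ln(20.2/9.2) = 0.7865
Ea = 8.314 * 0.7865 / 1.2237e-04 = 53434.4424 J/mol
Ea = 53.43 kJ/mol

53.43 kJ/mol


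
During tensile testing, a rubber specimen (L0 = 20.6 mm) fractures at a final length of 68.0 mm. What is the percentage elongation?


Elongation = (Lf - L0) / L0 * 100
= (68.0 - 20.6) / 20.6 * 100
= 47.4 / 20.6 * 100
= 230.1%

230.1%


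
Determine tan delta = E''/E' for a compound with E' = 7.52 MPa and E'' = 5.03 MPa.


tan delta = E'' / E'
= 5.03 / 7.52
= 0.6689

tan delta = 0.6689


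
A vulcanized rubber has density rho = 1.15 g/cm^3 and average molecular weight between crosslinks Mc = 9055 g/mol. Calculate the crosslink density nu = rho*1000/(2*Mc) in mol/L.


nu = rho * 1000 / (2 * Mc)
nu = 1.15 * 1000 / (2 * 9055)
nu = 1150.0 / 18110
nu = 0.0635 mol/L

0.0635 mol/L


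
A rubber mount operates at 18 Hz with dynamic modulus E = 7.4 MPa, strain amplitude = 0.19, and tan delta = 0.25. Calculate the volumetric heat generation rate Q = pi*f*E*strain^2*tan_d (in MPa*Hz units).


Q = pi * f * E * strain^2 * tan_d
= pi * 18 * 7.4 * 0.19^2 * 0.25
= pi * 18 * 7.4 * 0.0361 * 0.25
= 3.7766

Q = 3.7766


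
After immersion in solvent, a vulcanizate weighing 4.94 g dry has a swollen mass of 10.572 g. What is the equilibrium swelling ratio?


Q = W_swollen / W_dry
Q = 10.572 / 4.94
Q = 2.14

Q = 2.14


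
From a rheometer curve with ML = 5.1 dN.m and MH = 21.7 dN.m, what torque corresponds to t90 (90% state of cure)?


M90 = ML + 0.9 * (MH - ML)
M90 = 5.1 + 0.9 * (21.7 - 5.1)
M90 = 5.1 + 0.9 * 16.6
M90 = 20.04 dN.m

20.04 dN.m


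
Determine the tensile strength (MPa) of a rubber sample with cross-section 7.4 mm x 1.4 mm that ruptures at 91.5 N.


Area = width * thickness = 7.4 * 1.4 = 10.36 mm^2
TS = force / area = 91.5 / 10.36 = 8.83 MPa

8.83 MPa


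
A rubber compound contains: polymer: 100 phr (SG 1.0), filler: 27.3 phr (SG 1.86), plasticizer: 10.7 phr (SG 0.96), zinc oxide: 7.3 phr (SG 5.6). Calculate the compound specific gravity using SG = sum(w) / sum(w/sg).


Sum of weights = 145.3
Volume contributions:
  polymer: 100/1.0 = 100.0000
  filler: 27.3/1.86 = 14.6774
  plasticizer: 10.7/0.96 = 11.1458
  zinc oxide: 7.3/5.6 = 1.3036
Sum of volumes = 127.1268
SG = 145.3 / 127.1268 = 1.143

SG = 1.143


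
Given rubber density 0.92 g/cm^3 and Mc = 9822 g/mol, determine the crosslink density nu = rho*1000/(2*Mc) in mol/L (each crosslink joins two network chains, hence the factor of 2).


nu = rho * 1000 / (2 * Mc)
nu = 0.92 * 1000 / (2 * 9822)
nu = 920.0 / 19644
nu = 0.0468 mol/L

0.0468 mol/L


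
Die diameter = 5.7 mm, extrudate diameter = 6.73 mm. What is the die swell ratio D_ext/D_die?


Die swell ratio = D_extrudate / D_die
= 6.73 / 5.7
= 1.181

Die swell = 1.181


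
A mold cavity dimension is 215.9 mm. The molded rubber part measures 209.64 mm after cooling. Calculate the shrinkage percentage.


Shrinkage = (mold - part) / mold * 100
= (215.9 - 209.64) / 215.9 * 100
= 6.26 / 215.9 * 100
= 2.9%

2.9%


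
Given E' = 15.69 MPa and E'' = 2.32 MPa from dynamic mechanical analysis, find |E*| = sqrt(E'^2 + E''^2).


|E*| = sqrt(E'^2 + E''^2)
= sqrt(15.69^2 + 2.32^2)
= sqrt(246.1761 + 5.3824)
= 15.861 MPa

15.861 MPa


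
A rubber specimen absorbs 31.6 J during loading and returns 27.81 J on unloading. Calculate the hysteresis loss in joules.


Hysteresis loss = loading - unloading
= 31.6 - 27.81
= 3.79 J

3.79 J


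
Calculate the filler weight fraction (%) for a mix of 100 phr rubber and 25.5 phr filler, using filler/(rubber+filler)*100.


Filler % = filler / (rubber + filler) * 100
= 25.5 / (100 + 25.5) * 100
= 25.5 / 125.5 * 100
= 20.32%

20.32%


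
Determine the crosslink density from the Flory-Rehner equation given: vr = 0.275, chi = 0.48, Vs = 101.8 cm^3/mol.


ln(1 - vr) = ln(1 - 0.275) = -0.3216
Numerator = -((-0.3216) + 0.275 + 0.48 * 0.275^2) = 0.0103
Denominator = 101.8 * (0.275^(1/3) - 0.275/2) = 52.2026
nu = 0.0103 / 52.2026 = 1.9699e-04 mol/cm^3

1.9699e-04 mol/cm^3


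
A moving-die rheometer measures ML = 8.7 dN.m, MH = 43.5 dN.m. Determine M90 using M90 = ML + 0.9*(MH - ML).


M90 = ML + 0.9 * (MH - ML)
M90 = 8.7 + 0.9 * (43.5 - 8.7)
M90 = 8.7 + 0.9 * 34.8
M90 = 40.02 dN.m

40.02 dN.m


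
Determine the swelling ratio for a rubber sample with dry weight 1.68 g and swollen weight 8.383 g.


Q = W_swollen / W_dry
Q = 8.383 / 1.68
Q = 4.99

Q = 4.99


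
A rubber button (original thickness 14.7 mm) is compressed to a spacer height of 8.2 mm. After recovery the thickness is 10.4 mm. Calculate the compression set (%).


CS = (t0 - recovered) / (t0 - ts) * 100
= (14.7 - 10.4) / (14.7 - 8.2) * 100
= 4.3 / 6.5 * 100
= 66.2%

66.2%


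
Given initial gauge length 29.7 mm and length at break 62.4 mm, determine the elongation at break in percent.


Elongation = (Lf - L0) / L0 * 100
= (62.4 - 29.7) / 29.7 * 100
= 32.7 / 29.7 * 100
= 110.1%

110.1%


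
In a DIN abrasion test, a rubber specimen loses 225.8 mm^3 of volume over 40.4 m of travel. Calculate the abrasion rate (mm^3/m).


Rate = volume_loss / distance
= 225.8 / 40.4
= 5.589 mm^3/m

5.589 mm^3/m


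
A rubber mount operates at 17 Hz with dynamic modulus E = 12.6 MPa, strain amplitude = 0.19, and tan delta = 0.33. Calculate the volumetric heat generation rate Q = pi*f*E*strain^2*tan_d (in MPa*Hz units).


Q = pi * f * E * strain^2 * tan_d
= pi * 17 * 12.6 * 0.19^2 * 0.33
= pi * 17 * 12.6 * 0.0361 * 0.33
= 8.0166

Q = 8.0166


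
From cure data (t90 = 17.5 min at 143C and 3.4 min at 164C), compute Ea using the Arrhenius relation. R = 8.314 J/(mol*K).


T1 = 416.15 K, T2 = 437.15 K
1/T1 - 1/T2 = 1.1544e-04
ln(t1/t2) = ln(17.5/3.4) = 1.6384
Ea = 8.314 * 1.6384 / 1.1544e-04 = 118004.2889 J/mol
Ea = 118.0 kJ/mol

118.0 kJ/mol


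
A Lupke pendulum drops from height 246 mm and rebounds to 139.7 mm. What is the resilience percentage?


Resilience = h_rebound / h_drop * 100
= 139.7 / 246 * 100
= 56.8%

56.8%


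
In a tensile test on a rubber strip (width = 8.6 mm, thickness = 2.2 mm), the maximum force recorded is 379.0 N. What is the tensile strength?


Area = width * thickness = 8.6 * 2.2 = 18.92 mm^2
TS = force / area = 379.0 / 18.92 = 20.03 MPa

20.03 MPa


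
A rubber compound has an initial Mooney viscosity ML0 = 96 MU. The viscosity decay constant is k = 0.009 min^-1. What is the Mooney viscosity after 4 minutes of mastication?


ML = ML0 * exp(-k * t)
ML = 96 * exp(-0.009 * 4)
ML = 96 * 0.9646
ML = 92.61 MU

92.61 MU


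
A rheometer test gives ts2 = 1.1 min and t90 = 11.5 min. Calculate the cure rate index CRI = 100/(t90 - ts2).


CRI = 100 / (t90 - ts2)
= 100 / (11.5 - 1.1)
= 100 / 10.4
= 9.62 min^-1

9.62 min^-1


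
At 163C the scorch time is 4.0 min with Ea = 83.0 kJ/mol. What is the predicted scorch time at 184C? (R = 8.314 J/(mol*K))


Convert temperatures: T1 = 163 + 273.15 = 436.15 K, T2 = 184 + 273.15 = 457.15 K
ts2_new = 4.0 * exp(83000 / 8.314 * (1/457.15 - 1/436.15))
1/T2 - 1/T1 = -1.0532e-04
ts2_new = 1.4 min

1.4 min
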